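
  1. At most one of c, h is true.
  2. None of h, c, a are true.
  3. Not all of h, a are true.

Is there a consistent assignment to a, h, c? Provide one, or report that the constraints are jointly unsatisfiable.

a = False, h = False, c = False

  (1) {c, h}: 0 true — at most one ✓
  (2) {h, c, a}: 0 true — none ✓
  (3) {h, a}: 0/2 true — not all ✓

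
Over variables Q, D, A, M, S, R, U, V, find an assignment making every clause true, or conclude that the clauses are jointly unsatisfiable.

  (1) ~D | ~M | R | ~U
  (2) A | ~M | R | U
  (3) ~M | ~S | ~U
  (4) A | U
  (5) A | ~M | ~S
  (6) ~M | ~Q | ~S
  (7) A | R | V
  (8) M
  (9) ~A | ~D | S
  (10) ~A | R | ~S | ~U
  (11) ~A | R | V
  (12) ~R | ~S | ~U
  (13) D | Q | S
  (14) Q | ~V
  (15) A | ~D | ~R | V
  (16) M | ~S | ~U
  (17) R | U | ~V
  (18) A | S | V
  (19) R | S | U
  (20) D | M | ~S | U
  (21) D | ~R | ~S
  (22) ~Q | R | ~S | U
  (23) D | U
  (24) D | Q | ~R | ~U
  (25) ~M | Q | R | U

Q=T, D=F, A=T, M=T, S=F, R=T, U=T, V=T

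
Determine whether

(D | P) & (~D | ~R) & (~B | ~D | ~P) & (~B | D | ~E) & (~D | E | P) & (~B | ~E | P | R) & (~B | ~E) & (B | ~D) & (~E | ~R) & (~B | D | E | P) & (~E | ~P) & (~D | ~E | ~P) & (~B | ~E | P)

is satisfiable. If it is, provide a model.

D = False, B = False, E = False, R = True, P = True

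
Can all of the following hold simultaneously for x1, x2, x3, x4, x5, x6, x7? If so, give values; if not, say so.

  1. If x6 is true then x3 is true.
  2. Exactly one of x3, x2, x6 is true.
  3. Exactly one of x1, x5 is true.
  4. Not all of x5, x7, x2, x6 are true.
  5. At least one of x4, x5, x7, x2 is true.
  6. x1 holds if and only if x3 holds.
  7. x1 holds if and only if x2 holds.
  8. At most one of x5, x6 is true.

Case x3 = True:
  (2) with x3=T forces x2 = False.
  (2) with x3=T forces x6 = False.
  (6) with x3=T forces x1 = True.
  Constraint (7) is violated (x1=T, x2=F) — contradiction.
Case x3 = False:
  (1) with x3=F forces x6 = False.
  (2) with x3=F, x6=F forces x2 = True.
  (6) with x3=F forces x1 = False.
  Constraint (7) is violated (x1=F, x2=T) — contradiction.
Both cases fail — unsatisfiable.

Unsatisfiable — no assignment works.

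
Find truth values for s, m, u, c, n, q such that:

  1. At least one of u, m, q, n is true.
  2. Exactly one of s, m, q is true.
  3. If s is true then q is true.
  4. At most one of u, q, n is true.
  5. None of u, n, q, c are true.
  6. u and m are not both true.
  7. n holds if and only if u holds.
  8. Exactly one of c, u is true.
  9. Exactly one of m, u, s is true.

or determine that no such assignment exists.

No satisfying assignment exists.

Case c = True:
  Constraint (5) is violated (c=T) — contradiction.
Case c = False:
  (5) forces u = False.
  Constraint (8) is violated (c=F, u=F) — contradiction.
Both cases fail — unsatisfiable.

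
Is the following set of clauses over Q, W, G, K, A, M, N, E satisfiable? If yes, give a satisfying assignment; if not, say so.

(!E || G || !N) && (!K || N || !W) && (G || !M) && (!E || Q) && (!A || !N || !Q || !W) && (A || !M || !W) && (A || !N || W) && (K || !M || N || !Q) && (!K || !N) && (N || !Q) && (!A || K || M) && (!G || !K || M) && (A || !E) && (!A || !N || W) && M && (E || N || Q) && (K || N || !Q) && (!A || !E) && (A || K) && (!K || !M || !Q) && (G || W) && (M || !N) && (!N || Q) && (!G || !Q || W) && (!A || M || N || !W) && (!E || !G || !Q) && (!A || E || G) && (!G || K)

Case N = True:
  (!K || !N) forces K = False.
  (M) forces M = True.
  (G || !M) forces G = True.
  Clause (!G || K) is falsified — contradiction.
Case N = False:
  (N || !Q) forces Q = False.
  (!E || Q) forces E = False.
  Clause (E || N || Q) is falsified — contradiction.
Both cases fail, so the formula is unsatisfiable.

Unsatisfiable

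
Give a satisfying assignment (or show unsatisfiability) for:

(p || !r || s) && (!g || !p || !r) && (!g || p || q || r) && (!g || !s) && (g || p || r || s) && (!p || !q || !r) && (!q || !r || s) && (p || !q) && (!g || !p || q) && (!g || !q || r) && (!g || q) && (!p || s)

Set s = True.
  then (!g || !s) forces g = False.
Set q = False.
Set r = True.
Set p = True.
All clauses satisfied.

s = True, q = False, g = False, r = True, p = True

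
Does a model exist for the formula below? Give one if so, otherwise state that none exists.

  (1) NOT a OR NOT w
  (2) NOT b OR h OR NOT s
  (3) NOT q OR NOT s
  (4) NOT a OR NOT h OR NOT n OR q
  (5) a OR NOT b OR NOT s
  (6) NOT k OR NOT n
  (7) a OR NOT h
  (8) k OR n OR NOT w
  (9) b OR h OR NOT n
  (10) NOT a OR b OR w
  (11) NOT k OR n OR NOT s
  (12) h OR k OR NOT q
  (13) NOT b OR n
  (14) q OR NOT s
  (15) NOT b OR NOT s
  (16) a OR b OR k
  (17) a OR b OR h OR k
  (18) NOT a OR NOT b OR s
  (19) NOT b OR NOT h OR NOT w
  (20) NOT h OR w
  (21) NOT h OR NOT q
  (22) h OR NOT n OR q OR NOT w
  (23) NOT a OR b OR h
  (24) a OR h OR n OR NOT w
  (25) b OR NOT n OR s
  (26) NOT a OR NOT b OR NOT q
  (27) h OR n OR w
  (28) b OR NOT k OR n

w: False; a: False; h: False; s: False; k: False; n: True; q: False; b: True

Set w = False.
  then (NOT h OR w) forces h = False.
  then (h OR n OR w) forces n = True.
  then (NOT k OR NOT n) forces k = False.
  then (b OR h OR NOT n) forces b = True.
  then (h OR k OR NOT q) forces q = False.
  then (q OR NOT s) forces s = False.
  then (NOT a OR NOT b OR s) forces a = False.
All clauses satisfied.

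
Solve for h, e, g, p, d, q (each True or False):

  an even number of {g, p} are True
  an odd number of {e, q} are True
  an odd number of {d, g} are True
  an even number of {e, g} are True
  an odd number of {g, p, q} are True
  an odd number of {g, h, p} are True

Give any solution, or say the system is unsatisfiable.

h = True; e = False; g = False; p = False; d = True; q = True

{g, p}: 0 true → even ✓
{e, q}: 1 true → odd ✓
{d, g}: 1 true → odd ✓
{e, g}: 0 true → even ✓
{g, p, q}: 1 true → odd ✓
{g, h, p}: 1 true → odd ✓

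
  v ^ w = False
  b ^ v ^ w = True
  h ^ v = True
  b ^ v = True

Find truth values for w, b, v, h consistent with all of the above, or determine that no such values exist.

w = False; b = True; v = False; h = True

v ^ w = F ^ F = False ✓
b ^ v ^ w = T ^ F ^ F = True ✓
h ^ v = T ^ F = True ✓
b ^ v = T ^ F = True ✓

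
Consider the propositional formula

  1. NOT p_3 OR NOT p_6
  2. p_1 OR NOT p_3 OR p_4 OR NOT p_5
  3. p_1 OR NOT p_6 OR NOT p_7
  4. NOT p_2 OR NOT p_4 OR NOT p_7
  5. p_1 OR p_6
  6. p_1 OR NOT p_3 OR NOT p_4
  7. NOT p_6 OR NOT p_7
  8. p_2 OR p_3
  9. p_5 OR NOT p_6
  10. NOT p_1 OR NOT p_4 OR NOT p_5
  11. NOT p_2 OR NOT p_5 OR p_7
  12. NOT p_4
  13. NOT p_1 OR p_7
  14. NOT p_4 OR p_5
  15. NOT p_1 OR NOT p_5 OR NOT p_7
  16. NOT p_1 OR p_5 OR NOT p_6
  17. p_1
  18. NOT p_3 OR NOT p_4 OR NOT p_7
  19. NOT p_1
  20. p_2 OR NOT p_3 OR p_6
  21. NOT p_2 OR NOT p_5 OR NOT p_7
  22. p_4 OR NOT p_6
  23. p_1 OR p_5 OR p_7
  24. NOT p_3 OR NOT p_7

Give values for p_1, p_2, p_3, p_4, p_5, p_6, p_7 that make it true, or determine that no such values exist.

Case p_1 = True:
  Clause (NOT p_1) is falsified — contradiction.
Case p_1 = False:
  Clause (p_1) is falsified — contradiction.
Both cases fail, so the formula is unsatisfiable.

UNSATISFIABLE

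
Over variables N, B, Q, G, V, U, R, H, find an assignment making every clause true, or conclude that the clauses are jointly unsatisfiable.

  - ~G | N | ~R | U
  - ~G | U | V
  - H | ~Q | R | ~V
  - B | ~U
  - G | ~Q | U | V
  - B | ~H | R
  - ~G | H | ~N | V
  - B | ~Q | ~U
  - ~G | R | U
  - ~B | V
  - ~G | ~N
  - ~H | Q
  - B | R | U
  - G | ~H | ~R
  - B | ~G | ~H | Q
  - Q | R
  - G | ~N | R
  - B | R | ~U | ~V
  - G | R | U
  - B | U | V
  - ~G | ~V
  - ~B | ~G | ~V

N = True, B = True, Q = True, G = False, V = True, U = True, R = True, H = False

Set N = True.
  then (~G | ~N) forces G = False.
  then (G | ~N | R) forces R = True.
  then (G | ~H | ~R) forces H = False.
Set B = True.
  then (~B | V) forces V = True.
Set Q = True.
Set U = True.
All clauses satisfied.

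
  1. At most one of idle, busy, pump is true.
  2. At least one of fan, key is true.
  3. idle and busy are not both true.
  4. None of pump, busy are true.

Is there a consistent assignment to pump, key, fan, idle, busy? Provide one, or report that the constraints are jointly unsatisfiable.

pump=F, key=T, fan=F, idle=T, busy=F

  (1) {idle, busy, pump}: 1 true — at most one ✓
  (2) {fan, key}: 1 true — at least one ✓
  (3) idle=T, busy=F — not both ✓
  (4) {pump, busy}: 0 true — none ✓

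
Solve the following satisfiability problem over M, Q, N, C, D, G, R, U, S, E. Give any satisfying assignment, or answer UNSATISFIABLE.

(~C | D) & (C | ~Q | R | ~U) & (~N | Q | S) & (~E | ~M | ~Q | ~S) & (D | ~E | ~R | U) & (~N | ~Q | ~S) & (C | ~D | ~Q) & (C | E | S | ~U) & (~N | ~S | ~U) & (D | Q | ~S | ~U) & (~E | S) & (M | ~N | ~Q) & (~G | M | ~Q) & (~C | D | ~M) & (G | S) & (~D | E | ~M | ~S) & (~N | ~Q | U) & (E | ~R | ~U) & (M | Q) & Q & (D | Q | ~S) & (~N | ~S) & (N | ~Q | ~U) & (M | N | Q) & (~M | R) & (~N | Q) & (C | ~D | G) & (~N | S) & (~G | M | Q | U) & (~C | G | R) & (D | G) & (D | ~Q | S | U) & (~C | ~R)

M=T, Q=T, N=F, C=F, D=F, G=T, R=T, U=F, S=T, E=F

Unit clause (Q) forces Q = True.
Set M = True.
  then (~M | R) forces R = True.
  then (~C | ~R) forces C = False.
  then (C | ~D | ~Q) forces D = False.
  then (D | G) forces G = True.
Try N = True:
  (~N | ~Q | ~S) forces S = False.
  clause (~N | S) is falsified — backtrack.
So N = False.
  then (N | ~Q | ~U) forces U = False.
  then (D | ~Q | S | U) forces S = True.
  then (~E | ~M | ~Q | ~S) forces E = False.
All clauses satisfied.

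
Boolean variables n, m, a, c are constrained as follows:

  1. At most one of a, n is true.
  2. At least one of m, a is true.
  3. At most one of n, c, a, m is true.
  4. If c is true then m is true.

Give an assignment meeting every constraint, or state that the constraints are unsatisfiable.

n: False, m: False, a: True, c: False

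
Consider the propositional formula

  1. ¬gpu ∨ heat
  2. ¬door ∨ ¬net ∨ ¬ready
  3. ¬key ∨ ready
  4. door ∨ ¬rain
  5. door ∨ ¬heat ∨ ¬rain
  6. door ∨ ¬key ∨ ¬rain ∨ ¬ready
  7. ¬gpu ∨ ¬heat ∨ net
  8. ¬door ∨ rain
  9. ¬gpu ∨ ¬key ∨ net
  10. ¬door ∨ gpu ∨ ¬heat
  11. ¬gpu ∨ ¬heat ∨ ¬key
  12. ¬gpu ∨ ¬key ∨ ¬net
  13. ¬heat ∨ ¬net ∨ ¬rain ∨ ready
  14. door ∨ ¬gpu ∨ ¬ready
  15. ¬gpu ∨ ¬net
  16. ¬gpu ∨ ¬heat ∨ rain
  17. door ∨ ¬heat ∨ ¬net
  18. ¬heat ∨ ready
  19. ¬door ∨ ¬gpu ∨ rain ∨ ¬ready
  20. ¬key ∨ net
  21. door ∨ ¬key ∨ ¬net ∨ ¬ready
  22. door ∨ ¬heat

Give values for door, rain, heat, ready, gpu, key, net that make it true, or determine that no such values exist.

door: True, rain: True, heat: False, ready: False, gpu: False, key: False, net: False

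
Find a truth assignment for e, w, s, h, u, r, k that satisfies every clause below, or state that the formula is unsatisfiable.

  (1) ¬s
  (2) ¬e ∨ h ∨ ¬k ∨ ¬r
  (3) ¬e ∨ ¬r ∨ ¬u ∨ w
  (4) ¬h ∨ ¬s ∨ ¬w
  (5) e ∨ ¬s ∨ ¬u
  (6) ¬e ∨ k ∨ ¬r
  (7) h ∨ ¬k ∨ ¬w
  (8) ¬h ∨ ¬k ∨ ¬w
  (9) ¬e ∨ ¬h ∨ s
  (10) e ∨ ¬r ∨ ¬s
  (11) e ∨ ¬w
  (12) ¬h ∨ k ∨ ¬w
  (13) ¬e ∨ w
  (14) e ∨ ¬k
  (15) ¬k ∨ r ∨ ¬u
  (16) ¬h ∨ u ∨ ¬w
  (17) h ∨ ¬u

Unit clause (¬s) forces s = False.
Set e = False.
  then (e ∨ ¬w) forces w = False.
  then (e ∨ ¬k) forces k = False.
Set h = False.
  then (h ∨ ¬u) forces u = False.
Set r = False.
All clauses satisfied.

e=F, w=F, s=F, h=F, u=F, r=F, k=F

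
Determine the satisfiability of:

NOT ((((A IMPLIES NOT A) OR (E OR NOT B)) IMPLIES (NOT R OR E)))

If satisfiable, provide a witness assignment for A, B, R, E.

A = False, B = True, R = True, E = False

  NOT ((((A IMPLIES NOT A) OR (E OR NOT B)) IMPLIES (NOT R OR E))) = True
    ((A IMPLIES NOT A) OR (E OR NOT B)) IMPLIES (NOT R OR E) = False
      (A IMPLIES NOT A) OR (E OR NOT B) = True
        A IMPLIES NOT A = True
          NOT A = True
        E OR NOT B = False
          NOT B = False
      NOT R OR E = False
        NOT R = False
The formula evaluates to True.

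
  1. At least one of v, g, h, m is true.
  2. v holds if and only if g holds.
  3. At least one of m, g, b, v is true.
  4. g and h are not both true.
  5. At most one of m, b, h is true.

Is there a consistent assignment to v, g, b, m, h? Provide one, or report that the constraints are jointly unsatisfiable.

v: False; g: False; b: False; m: True; h: False

  (1) {v, g, h, m}: 1 true — at least one ✓
  (2) v=F, g=F — same ✓
  (3) {m, g, b, v}: 1 true — at least one ✓
  (4) g=F, h=F — not both ✓
  (5) {m, b, h}: 1 true — at most one ✓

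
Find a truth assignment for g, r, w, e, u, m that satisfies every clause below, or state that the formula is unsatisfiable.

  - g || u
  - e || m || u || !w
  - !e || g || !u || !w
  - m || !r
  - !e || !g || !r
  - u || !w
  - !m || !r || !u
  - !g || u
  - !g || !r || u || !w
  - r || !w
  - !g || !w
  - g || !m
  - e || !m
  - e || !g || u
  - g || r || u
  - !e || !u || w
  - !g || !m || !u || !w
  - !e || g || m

g=T, r=F, w=F, e=F, u=T, m=F

Set g = True.
  then (!g || u) forces u = True.
  then (!g || !w) forces w = False.
  then (!e || !u || w) forces e = False.
  then (e || !m) forces m = False.
  then (m || !r) forces r = False.
All clauses satisfied.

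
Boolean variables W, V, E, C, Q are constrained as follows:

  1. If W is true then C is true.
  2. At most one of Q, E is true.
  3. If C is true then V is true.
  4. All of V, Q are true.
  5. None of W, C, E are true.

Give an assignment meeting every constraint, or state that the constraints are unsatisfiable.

W=F, V=T, E=F, C=F, Q=T

  (1) W=F ⇒ C: vacuous ✓
  (2) {Q, E}: 1 true — at most one ✓
  (3) C=F ⇒ V: vacuous ✓
  (4) {V, Q}: all 2 true ✓
  (5) {W, C, E}: 0 true — none ✓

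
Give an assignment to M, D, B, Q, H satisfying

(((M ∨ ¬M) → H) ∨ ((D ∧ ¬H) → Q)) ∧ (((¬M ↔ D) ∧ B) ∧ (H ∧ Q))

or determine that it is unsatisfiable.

M: False, D: True, B: True, Q: True, H: True

  ((M ∨ ¬M) → H) ∨ ((D ∧ ¬H) → Q) = True
    (M ∨ ¬M) → H = True
      M ∨ ¬M = True
        ¬M = True
    (D ∧ ¬H) → Q = True
      D ∧ ¬H = False
        ¬H = False
  ((¬M ↔ D) ∧ B) ∧ (H ∧ Q) = True
    (¬M ↔ D) ∧ B = True
      ¬M ↔ D = True
        ¬M = True
    H ∧ Q = True
Both conjuncts True, so the formula holds.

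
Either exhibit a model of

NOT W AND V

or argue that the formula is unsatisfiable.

V=T, W=F

  NOT W = True
Both conjuncts True, so the formula holds.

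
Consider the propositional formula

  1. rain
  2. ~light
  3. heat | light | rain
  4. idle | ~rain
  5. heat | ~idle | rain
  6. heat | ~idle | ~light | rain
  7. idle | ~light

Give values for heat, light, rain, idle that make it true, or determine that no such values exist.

heat=T, light=F, rain=T, idle=T

Unit clause (rain) forces rain = True.
Unit clause (~light) forces light = False.
In (idle | ~rain) only idle is left, so idle = True.
Set heat = True.
All clauses satisfied.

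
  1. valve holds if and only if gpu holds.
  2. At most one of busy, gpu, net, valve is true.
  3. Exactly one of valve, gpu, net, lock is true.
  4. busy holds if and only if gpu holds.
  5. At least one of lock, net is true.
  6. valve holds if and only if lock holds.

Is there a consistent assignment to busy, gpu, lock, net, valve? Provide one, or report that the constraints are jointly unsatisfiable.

busy = False, gpu = False, lock = False, net = True, valve = False

  (1) valve=F, gpu=F — same ✓
  (2) {busy, gpu, net, valve}: 1 true — at most one ✓
  (3) {valve, gpu, net, lock}: 1 true — exactly one ✓
  (4) busy=F, gpu=F — same ✓
  (5) {lock, net}: 1 true — at least one ✓
  (6) valve=F, lock=F — same ✓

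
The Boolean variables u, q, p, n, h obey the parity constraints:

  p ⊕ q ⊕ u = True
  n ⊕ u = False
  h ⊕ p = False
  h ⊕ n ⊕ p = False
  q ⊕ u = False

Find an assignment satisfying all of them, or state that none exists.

u = False, q = False, p = True, n = False, h = True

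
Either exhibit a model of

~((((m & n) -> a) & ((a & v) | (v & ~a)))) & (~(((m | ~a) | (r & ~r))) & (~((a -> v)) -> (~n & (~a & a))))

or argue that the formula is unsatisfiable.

Unsatisfiable

Case a = True: the formula simplifies to ~v & (~((m | (r & ~r))) & v).
  v = True: the conjunct ~v is False.
  v = False: the conjunct v is False.
Case a = False: the conjunct ~(((m | ~a) | (r & ~r))) becomes ~((True | (r & ~r))) = False.
Both cases fail — unsatisfiable.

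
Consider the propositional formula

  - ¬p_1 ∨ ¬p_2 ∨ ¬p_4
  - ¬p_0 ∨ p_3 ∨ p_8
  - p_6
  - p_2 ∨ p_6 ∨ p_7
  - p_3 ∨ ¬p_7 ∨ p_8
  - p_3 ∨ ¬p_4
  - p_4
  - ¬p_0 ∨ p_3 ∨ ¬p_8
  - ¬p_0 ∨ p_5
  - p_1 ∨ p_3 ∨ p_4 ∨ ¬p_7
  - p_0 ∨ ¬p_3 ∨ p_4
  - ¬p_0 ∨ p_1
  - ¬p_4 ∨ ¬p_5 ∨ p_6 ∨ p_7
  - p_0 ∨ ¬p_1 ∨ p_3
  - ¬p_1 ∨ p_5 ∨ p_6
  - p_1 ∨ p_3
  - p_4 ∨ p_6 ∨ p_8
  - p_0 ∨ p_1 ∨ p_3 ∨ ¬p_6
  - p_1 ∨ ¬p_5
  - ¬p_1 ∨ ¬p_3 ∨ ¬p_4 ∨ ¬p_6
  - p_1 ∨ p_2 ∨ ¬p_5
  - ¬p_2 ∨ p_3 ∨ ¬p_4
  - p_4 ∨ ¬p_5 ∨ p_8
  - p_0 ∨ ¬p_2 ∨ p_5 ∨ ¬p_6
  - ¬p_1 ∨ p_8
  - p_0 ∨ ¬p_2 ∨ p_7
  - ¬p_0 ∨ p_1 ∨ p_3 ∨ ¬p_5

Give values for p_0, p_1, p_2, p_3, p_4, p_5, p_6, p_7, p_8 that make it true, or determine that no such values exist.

p_0: False, p_1: False, p_2: False, p_3: True, p_4: True, p_5: False, p_6: True, p_7: True, p_8: False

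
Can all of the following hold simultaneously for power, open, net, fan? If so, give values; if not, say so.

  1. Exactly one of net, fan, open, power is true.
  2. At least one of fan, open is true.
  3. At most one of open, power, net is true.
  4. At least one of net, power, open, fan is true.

power: False, open: False, net: False, fan: True

  (1) {net, fan, open, power}: 1 true — exactly one ✓
  (2) {fan, open}: 1 true — at least one ✓
  (3) {open, power, net}: 0 true — at most one ✓
  (4) {net, power, open, fan}: 1 true — at least one ✓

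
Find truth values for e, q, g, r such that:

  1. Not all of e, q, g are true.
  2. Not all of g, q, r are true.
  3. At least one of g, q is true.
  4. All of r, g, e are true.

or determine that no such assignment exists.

e = True, q = False, g = True, r = True

  (1) {e, q, g}: 2/3 true — not all ✓
  (2) {g, q, r}: 2/3 true — not all ✓
  (3) {g, q}: 1 true — at least one ✓
  (4) {r, g, e}: all 3 true ✓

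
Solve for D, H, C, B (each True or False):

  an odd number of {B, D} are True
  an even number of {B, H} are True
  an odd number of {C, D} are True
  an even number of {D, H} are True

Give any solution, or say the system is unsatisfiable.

The formula is unsatisfiable.

Adding constraints 1, 2, 4 mod 2: every variable appears an even number of times on the left, so the left side is 0.
But the right sides sum to 1 (mod 2). 0 ≠ 1 — the system is inconsistent.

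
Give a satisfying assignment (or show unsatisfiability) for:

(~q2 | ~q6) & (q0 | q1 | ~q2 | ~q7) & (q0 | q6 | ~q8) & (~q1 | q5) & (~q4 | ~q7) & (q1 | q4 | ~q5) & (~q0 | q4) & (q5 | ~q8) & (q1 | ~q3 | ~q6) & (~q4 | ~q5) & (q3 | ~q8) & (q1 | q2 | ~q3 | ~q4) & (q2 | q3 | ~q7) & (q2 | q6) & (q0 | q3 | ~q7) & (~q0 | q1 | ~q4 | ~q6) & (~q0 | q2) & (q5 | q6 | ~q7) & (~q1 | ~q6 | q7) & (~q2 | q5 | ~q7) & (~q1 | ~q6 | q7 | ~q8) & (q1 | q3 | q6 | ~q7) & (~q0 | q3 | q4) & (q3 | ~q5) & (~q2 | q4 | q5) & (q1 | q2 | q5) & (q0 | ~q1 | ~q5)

Set q0 = True.
  then (~q0 | q4) forces q4 = True.
  then (~q4 | ~q5) forces q5 = False.
  then (~q0 | q2) forces q2 = True.
  then (~q2 | q5 | ~q7) forces q7 = False.
  then (~q2 | ~q6) forces q6 = False.
  then (~q1 | q5) forces q1 = False.
  then (q5 | ~q8) forces q8 = False.
Set q3 = False.
All clauses satisfied.

q0 = True; q1 = False; q2 = True; q3 = False; q4 = True; q5 = False; q6 = False; q7 = False; q8 = False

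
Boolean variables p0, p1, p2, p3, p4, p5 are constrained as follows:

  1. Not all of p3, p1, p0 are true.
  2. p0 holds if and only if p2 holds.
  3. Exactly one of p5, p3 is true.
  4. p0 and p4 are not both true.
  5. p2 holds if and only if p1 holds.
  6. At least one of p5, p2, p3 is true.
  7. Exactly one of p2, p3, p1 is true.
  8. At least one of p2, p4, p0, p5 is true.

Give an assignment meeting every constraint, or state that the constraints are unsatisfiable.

p0 = False; p1 = False; p2 = False; p3 = True; p4 = True; p5 = False

  (1) {p3, p1, p0}: 1/3 true — not all ✓
  (2) p0=F, p2=F — same ✓
  (3) {p5, p3}: 1 true — exactly one ✓
  (4) p0=F, p4=T — not both ✓
  (5) p2=F, p1=F — same ✓
  (6) {p5, p2, p3}: 1 true — at least one ✓
  (7) {p2, p3, p1}: 1 true — exactly one ✓
  (8) {p2, p4, p0, p5}: 1 true — at least one ✓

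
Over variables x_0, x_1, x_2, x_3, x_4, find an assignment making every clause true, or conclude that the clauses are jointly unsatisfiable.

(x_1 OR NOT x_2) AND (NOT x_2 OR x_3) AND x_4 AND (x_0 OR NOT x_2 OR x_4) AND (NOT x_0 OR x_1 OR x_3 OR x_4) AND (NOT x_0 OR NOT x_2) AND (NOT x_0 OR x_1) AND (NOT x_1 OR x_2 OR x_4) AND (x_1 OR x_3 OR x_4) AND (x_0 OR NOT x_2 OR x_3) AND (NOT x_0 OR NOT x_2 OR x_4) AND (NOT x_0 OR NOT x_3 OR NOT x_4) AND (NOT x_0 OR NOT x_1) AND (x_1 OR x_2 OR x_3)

Unit clause (x_4) forces x_4 = True.
Try x_0 = True:
  (NOT x_0 OR NOT x_2) forces x_2 = False.
  (NOT x_0 OR x_1) forces x_1 = True.
  clause (NOT x_0 OR NOT x_1) is falsified — backtrack.
So x_0 = False.
Set x_1 = True.
Set x_2 = False.
Set x_3 = False.
All clauses satisfied.

x_0: False, x_1: True, x_2: False, x_3: False, x_4: True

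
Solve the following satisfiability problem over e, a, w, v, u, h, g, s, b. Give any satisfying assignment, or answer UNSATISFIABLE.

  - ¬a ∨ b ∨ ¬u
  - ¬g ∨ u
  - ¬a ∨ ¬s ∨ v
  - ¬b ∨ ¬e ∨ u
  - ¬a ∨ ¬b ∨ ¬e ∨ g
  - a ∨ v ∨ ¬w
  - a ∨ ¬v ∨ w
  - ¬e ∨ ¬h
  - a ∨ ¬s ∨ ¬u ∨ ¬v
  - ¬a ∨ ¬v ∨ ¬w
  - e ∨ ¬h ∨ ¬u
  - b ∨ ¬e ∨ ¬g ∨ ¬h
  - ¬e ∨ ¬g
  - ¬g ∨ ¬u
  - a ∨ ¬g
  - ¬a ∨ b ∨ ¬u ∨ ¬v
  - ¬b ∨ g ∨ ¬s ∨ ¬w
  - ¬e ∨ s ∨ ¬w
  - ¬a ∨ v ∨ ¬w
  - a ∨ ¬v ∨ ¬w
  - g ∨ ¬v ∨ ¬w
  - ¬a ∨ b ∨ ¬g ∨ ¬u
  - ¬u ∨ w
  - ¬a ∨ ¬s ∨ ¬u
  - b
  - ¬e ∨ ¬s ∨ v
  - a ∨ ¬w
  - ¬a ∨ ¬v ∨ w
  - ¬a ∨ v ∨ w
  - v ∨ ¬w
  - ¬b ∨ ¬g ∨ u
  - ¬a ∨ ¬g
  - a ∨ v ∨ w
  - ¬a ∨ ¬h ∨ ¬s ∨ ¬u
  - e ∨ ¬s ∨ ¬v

The formula is unsatisfiable.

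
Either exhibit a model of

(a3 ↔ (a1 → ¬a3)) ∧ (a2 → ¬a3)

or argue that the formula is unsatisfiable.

a1: False, a2: False, a3: True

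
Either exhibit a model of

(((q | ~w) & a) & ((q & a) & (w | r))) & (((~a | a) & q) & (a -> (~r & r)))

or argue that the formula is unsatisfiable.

The formula is unsatisfiable.

Case a = True: the formula simplifies to ((q | ~w) & (q & (w | r))) & (q & (~r & r)).
  r = True: the conjunct ~r is False.
  r = False: the conjunct r is False.
Case a = False: the conjunct a is False.
Both cases fail — unsatisfiable.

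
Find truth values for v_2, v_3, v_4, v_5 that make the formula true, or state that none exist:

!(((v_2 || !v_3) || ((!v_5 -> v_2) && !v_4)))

v_2=F, v_3=T, v_4=T, v_5=T

  !(((v_2 || !v_3) || ((!v_5 -> v_2) && !v_4))) = True
    (v_2 || !v_3) || ((!v_5 -> v_2) && !v_4) = False
      v_2 || !v_3 = False
        !v_3 = False
      (!v_5 -> v_2) && !v_4 = False
        !v_5 -> v_2 = True
          !v_5 = False
        !v_4 = False
The formula evaluates to True.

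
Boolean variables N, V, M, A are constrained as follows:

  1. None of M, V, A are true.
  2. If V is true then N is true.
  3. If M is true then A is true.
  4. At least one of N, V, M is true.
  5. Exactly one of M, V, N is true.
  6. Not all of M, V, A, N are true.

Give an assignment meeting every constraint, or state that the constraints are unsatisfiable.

N = True; V = False; M = False; A = False

  (1) {M, V, A}: 0 true — none ✓
  (2) V=F ⇒ N: vacuous ✓
  (3) M=F ⇒ A: vacuous ✓
  (4) {N, V, M}: 1 true — at least one ✓
  (5) {M, V, N}: 1 true — exactly one ✓
  (6) {M, V, A, N}: 1/4 true — not all ✓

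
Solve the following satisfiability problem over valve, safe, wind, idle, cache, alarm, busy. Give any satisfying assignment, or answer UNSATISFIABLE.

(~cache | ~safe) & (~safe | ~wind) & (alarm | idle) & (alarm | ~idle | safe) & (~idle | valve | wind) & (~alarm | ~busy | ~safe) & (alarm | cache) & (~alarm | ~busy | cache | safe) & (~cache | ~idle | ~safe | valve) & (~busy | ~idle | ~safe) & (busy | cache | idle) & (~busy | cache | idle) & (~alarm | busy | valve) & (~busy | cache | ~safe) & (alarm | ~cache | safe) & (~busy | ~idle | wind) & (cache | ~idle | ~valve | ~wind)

Set valve = True.
Set safe = False.
Set wind = False.
Set idle = False.
  then (alarm | idle) forces alarm = True.
Try cache = False:
  (~alarm | ~busy | cache | safe) forces busy = False.
  clause (busy | cache | idle) is falsified — backtrack.
So cache = True.
Set busy = False.
All clauses satisfied.

valve = True, safe = False, wind = False, idle = False, cache = True, alarm = True, busy = False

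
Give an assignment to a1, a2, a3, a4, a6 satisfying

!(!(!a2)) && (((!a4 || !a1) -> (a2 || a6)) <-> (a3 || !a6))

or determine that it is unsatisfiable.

a1=T; a2=F; a3=T; a4=F; a6=T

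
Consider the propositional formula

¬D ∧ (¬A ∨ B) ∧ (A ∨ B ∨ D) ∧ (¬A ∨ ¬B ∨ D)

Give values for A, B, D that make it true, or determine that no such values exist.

A: False, B: True, D: False

Unit clause (¬D) forces D = False.
Try A = True:
  (¬A ∨ B) forces B = True.
  clause (¬A ∨ ¬B ∨ D) is falsified — backtrack.
So A = False.
  then (A ∨ B ∨ D) forces B = True.
Check each clause:
  (¬D): ¬D holds.
  (¬A ∨ B): ¬A holds.
  (A ∨ B ∨ D): B holds.
  (¬A ∨ ¬B ∨ D): ¬A holds.
All clauses satisfied.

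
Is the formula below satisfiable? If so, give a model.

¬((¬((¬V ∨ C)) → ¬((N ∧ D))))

D=T; C=F; V=T; N=T

  ¬((¬((¬V ∨ C)) → ¬((N ∧ D)))) = True
    ¬((¬V ∨ C)) → ¬((N ∧ D)) = False
      ¬((¬V ∨ C)) = True
        ¬V ∨ C = False
          ¬V = False
      ¬((N ∧ D)) = False
        N ∧ D = True
The formula evaluates to True.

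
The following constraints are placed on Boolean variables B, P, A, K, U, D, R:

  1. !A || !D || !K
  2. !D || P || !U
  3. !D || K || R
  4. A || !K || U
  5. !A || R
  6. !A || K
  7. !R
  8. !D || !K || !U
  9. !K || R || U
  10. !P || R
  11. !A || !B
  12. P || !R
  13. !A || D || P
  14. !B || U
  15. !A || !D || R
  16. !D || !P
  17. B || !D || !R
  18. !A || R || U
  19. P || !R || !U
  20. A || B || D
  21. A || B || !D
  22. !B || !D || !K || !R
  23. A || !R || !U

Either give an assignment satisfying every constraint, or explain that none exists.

B=T, P=F, A=F, K=F, U=T, D=F, R=F

Unit clause (!R) forces R = False.
In (!P || R) only !P is left, so P = False.
In (!A || R) only !A is left, so A = False.
Set B = True.
  then (!B || U) forces U = True.
  then (!D || P || !U) forces D = False.
Set K = False.
All clauses satisfied.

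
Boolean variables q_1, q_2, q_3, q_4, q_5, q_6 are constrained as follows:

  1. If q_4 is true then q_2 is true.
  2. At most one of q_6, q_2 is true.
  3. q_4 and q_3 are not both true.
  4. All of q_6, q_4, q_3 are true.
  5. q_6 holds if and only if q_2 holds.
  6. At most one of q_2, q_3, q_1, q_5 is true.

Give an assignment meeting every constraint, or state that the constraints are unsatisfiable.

Case q_3 = True:
  (3) with q_3=T forces q_4 = False.
  Constraint (4) is violated (q_4=F) — contradiction.
Case q_3 = False:
  Constraint (4) is violated (q_3=F) — contradiction.
Both cases fail — unsatisfiable.

Unsatisfiable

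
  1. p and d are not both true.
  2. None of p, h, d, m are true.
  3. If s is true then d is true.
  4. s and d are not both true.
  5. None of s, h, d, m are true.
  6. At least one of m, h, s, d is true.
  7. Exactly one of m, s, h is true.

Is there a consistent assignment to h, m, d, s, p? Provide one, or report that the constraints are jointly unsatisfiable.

The formula is unsatisfiable.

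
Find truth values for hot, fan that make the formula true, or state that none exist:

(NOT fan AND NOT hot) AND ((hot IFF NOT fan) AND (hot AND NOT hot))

Case hot = True: the conjunct NOT hot is False.
Case hot = False: the conjunct hot is False.
Both cases fail — unsatisfiable.

The formula is unsatisfiable.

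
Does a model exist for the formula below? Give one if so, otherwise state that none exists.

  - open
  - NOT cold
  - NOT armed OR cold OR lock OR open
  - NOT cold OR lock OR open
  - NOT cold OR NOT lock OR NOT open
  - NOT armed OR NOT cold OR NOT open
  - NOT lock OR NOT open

Unit clause (open) forces open = True.
Unit clause (NOT cold) forces cold = False.
In (NOT lock OR NOT open) only NOT lock is left, so lock = False.
Set armed = True.
All clauses satisfied.

cold = False, armed = True, lock = False, open = True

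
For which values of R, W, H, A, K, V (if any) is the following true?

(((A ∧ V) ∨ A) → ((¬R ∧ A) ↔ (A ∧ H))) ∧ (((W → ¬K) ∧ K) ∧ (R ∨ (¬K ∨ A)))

R = True, W = False, H = False, A = True, K = True, V = False

  ((A ∧ V) ∨ A) → ((¬R ∧ A) ↔ (A ∧ H)) = True
    (A ∧ V) ∨ A = True
      A ∧ V = False
    (¬R ∧ A) ↔ (A ∧ H) = True
      ¬R ∧ A = False
        ¬R = False
      A ∧ H = False
  ((W → ¬K) ∧ K) ∧ (R ∨ (¬K ∨ A)) = True
    (W → ¬K) ∧ K = True
      W → ¬K = True
        ¬K = False
    R ∨ (¬K ∨ A) = True
      ¬K ∨ A = True
        ¬K = False
Both conjuncts True, so the formula holds.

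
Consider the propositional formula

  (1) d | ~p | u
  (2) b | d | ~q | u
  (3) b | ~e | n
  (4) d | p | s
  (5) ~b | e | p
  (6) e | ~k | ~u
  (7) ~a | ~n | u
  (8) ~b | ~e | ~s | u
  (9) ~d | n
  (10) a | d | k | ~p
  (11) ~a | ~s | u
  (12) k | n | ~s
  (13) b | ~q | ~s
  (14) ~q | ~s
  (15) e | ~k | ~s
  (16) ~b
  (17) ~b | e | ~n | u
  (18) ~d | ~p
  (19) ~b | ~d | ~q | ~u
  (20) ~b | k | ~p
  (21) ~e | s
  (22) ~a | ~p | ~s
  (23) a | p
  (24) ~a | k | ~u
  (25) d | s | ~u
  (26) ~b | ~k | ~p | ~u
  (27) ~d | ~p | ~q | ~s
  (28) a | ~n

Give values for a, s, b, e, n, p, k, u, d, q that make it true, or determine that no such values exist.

Unit clause (~b) forces b = False.
Set a = True.
Set s = True.
  then (~a | ~s | u) forces u = True.
  then (b | ~q | ~s) forces q = False.
  then (~a | ~p | ~s) forces p = False.
  then (~a | k | ~u) forces k = True.
  then (e | ~k | ~u) forces e = True.
  then (b | ~e | n) forces n = True.
Set d = False.
All clauses satisfied.

a=T, s=T, b=F, e=T, n=T, p=F, k=T, u=T, d=F, q=F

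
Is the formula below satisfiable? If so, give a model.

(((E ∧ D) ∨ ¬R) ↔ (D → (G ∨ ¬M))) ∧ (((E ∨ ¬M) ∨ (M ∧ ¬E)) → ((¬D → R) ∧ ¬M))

R=F, M=F, E=F, D=T, G=T

  ((E ∧ D) ∨ ¬R) ↔ (D → (G ∨ ¬M)) = True
    (E ∧ D) ∨ ¬R = True
      E ∧ D = False
      ¬R = True
    D → (G ∨ ¬M) = True
      G ∨ ¬M = True
        ¬M = True
  ((E ∨ ¬M) ∨ (M ∧ ¬E)) → ((¬D → R) ∧ ¬M) = True
    (E ∨ ¬M) ∨ (M ∧ ¬E) = True
      E ∨ ¬M = True
        ¬M = True
      M ∧ ¬E = False
        ¬E = True
    (¬D → R) ∧ ¬M = True
      ¬D → R = True
        ¬D = False
      ¬M = True
Both conjuncts True, so the formula holds.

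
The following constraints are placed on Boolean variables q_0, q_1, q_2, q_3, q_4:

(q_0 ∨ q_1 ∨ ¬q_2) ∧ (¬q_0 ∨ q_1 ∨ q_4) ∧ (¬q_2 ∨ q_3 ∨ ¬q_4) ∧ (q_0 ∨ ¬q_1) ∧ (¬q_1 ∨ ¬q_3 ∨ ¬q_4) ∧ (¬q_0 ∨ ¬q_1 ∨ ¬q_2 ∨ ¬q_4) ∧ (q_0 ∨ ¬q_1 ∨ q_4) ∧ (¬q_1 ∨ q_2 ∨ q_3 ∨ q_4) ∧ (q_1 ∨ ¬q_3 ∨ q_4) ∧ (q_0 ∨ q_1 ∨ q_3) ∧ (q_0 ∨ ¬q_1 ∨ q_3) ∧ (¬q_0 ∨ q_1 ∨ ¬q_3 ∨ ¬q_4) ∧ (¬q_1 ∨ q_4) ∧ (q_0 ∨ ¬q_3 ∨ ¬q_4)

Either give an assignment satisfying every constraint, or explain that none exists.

q_0: True; q_1: True; q_2: False; q_3: False; q_4: True

Try q_0 = False:
  (q_0 ∨ ¬q_1) forces q_1 = False.
  (q_0 ∨ q_1 ∨ ¬q_2) forces q_2 = False.
  (q_0 ∨ q_1 ∨ q_3) forces q_3 = True.
  (q_1 ∨ ¬q_3 ∨ q_4) forces q_4 = True.
  clause (q_0 ∨ ¬q_3 ∨ ¬q_4) is falsified — backtrack.
So q_0 = True.
Set q_1 = True.
  then (¬q_1 ∨ q_4) forces q_4 = True.
  then (¬q_1 ∨ ¬q_3 ∨ ¬q_4) forces q_3 = False.
  then (¬q_0 ∨ ¬q_1 ∨ ¬q_2 ∨ ¬q_4) forces q_2 = False.
All clauses satisfied.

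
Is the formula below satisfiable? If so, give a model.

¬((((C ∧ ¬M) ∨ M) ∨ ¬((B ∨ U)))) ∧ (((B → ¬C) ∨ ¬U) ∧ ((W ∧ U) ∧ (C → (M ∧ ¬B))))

M = False, C = False, U = True, B = False, W = True

  ¬((((C ∧ ¬M) ∨ M) ∨ ¬((B ∨ U)))) = True
    ((C ∧ ¬M) ∨ M) ∨ ¬((B ∨ U)) = False
      (C ∧ ¬M) ∨ M = False
        C ∧ ¬M = False
          ¬M = True
      ¬((B ∨ U)) = False
        B ∨ U = True
  ((B → ¬C) ∨ ¬U) ∧ ((W ∧ U) ∧ (C → (M ∧ ¬B))) = True
    (B → ¬C) ∨ ¬U = True
      B → ¬C = True
        ¬C = True
      ¬U = False
    (W ∧ U) ∧ (C → (M ∧ ¬B)) = True
      W ∧ U = True
      C → (M ∧ ¬B) = True
        M ∧ ¬B = False
          ¬B = True
Both conjuncts True, so the formula holds.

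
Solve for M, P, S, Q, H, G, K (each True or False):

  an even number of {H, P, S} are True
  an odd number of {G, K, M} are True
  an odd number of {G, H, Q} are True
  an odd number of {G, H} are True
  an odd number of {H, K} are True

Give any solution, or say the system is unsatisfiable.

M: True; P: True; S: True; Q: False; H: False; G: True; K: True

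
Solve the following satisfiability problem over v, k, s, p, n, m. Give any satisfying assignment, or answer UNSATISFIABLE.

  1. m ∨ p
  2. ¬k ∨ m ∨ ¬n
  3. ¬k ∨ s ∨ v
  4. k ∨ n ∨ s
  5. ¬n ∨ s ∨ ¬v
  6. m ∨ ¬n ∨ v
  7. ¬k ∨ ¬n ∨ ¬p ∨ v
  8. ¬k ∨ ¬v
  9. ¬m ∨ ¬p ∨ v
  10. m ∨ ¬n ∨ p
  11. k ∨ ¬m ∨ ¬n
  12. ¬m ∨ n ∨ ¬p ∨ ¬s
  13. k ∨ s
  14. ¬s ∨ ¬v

Set v = False.
Set k = True.
  then (¬k ∨ s ∨ v) forces s = True.
Set p = True.
  then (¬k ∨ ¬n ∨ ¬p ∨ v) forces n = False.
  then (¬m ∨ ¬p ∨ v) forces m = False.
All clauses satisfied.

v = False; k = True; s = True; p = True; n = False; m = False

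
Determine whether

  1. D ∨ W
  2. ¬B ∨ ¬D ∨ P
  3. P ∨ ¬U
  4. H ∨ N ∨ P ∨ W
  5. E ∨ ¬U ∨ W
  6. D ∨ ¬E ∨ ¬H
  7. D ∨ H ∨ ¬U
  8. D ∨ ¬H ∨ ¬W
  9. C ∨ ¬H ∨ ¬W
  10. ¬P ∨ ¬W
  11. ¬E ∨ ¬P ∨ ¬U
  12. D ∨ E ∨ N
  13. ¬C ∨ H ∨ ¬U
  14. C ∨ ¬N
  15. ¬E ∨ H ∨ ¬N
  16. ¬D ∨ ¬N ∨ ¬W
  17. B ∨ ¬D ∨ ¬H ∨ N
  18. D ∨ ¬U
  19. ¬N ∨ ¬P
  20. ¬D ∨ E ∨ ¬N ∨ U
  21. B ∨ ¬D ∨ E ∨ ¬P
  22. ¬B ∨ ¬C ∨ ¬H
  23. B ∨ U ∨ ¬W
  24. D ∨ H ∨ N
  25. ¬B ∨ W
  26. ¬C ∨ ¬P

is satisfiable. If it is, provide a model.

Set P = True.
  then (¬P ∨ ¬W) forces W = False.
  then (¬N ∨ ¬P) forces N = False.
  then (¬B ∨ W) forces B = False.
  then (¬C ∨ ¬P) forces C = False.
  then (D ∨ W) forces D = True.
  then (B ∨ ¬D ∨ ¬H ∨ N) forces H = False.
  then (B ∨ ¬D ∨ E ∨ ¬P) forces E = True.
  then (¬E ∨ ¬P ∨ ¬U) forces U = False.
All clauses satisfied.

P = True, N = False, W = False, C = False, U = False, B = False, E = True, H = False, D = True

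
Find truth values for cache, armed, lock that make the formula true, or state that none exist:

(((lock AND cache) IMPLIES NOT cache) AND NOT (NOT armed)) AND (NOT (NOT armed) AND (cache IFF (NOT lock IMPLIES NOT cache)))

No satisfying assignment exists.

Case cache = True: the formula simplifies to (NOT lock AND NOT (NOT armed)) AND (NOT (NOT armed) AND lock).
  lock = True: the conjunct NOT lock is False.
  lock = False: the conjunct lock is False.
Case cache = False: the conjunct cache IFF (NOT lock IMPLIES NOT cache) becomes False IFF (NOT lock IMPLIES True) = False.
Both cases fail — unsatisfiable.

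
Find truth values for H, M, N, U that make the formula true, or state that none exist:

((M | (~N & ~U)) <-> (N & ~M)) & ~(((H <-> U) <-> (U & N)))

H: True; M: False; N: False; U: True

  (M | (~N & ~U)) <-> (N & ~M) = True
    M | (~N & ~U) = False
      ~N & ~U = False
        ~N = True
        ~U = False
    N & ~M = False
      ~M = True
  ~(((H <-> U) <-> (U & N))) = True
    (H <-> U) <-> (U & N) = False
      H <-> U = True
      U & N = False
Both conjuncts True, so the formula holds.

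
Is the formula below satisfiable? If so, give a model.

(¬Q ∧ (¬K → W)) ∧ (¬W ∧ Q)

No satisfying assignment exists.

Case Q = True: the conjunct ¬Q is False.
Case Q = False: the conjunct Q is False.
Both cases fail — unsatisfiable.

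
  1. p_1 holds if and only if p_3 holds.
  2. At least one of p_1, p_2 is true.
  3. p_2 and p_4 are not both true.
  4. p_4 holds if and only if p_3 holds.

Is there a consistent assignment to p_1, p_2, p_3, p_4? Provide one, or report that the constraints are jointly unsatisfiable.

p_1 = True; p_2 = False; p_3 = True; p_4 = True

  (1) p_1=T, p_3=T — same ✓
  (2) {p_1, p_2}: 1 true — at least one ✓
  (3) p_2=F, p_4=T — not both ✓
  (4) p_4=T, p_3=T — same ✓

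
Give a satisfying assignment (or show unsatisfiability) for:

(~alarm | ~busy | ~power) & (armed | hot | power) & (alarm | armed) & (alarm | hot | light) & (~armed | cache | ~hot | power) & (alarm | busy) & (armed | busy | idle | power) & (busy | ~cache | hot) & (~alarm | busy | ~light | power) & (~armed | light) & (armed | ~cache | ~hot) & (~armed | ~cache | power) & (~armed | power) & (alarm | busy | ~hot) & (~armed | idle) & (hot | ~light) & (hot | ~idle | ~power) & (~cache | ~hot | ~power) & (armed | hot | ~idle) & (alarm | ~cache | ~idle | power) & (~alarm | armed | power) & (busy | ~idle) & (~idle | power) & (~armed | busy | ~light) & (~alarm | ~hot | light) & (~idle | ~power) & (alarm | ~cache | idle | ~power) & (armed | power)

hot: True, power: True, idle: False, armed: False, cache: False, busy: False, light: True, alarm: True

Set hot = True.
Try power = False:
  (~armed | power) forces armed = False.
  clause (armed | power) is falsified — backtrack.
So power = True.
  then (~cache | ~hot | ~power) forces cache = False.
  then (~idle | ~power) forces idle = False.
  then (~armed | idle) forces armed = False.
  then (alarm | armed) forces alarm = True.
  then (~alarm | ~hot | light) forces light = True.
  then (~alarm | ~busy | ~power) forces busy = False.
All clauses satisfied.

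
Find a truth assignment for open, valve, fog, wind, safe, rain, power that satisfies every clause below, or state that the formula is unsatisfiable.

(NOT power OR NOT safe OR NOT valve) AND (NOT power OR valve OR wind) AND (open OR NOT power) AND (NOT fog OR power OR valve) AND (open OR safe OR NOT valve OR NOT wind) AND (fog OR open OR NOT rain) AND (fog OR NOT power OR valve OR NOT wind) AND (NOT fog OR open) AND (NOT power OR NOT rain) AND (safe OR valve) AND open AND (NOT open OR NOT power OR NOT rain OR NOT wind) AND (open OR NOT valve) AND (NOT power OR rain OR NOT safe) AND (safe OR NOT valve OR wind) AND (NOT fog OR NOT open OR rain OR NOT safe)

open: True, valve: True, fog: False, wind: False, safe: True, rain: True, power: False

Unit clause (open) forces open = True.
Set valve = True.
Set fog = False.
Set wind = False.
  then (safe OR NOT valve OR wind) forces safe = True.
  then (NOT power OR NOT safe OR NOT valve) forces power = False.
Set rain = True.
All clauses satisfied.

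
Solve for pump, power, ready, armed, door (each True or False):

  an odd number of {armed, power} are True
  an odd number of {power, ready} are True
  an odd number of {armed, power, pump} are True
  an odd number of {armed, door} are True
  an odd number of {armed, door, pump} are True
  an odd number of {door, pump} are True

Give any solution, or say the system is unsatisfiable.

pump=F; power=T; ready=F; armed=F; door=T

{armed, power}: 1 true → odd ✓
{power, ready}: 1 true → odd ✓
{armed, power, pump}: 1 true → odd ✓
{armed, door}: 1 true → odd ✓
{armed, door, pump}: 1 true → odd ✓
{door, pump}: 1 true → odd ✓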